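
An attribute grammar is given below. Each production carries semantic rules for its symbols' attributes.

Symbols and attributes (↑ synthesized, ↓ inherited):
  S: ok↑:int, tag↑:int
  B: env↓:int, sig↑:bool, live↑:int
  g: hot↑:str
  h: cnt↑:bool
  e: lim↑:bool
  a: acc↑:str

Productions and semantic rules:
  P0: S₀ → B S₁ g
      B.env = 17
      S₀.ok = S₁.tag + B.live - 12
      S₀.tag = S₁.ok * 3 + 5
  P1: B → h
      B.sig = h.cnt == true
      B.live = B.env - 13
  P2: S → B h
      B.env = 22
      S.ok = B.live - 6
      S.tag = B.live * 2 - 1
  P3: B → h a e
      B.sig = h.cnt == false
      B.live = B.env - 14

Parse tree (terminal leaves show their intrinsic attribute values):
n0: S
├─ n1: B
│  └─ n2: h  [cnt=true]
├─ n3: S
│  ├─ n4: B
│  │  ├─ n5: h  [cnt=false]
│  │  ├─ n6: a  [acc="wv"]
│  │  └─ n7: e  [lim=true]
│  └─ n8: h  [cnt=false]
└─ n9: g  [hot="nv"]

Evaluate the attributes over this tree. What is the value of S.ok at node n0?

1. n1.env = 17  [17]
2. n2.cnt = true  [terminal]
3. n1.sig = true  [h.cnt == true]
4. n1.live = 4  [B.env - 13]
5. n4.env = 22  [22]
6. n5.cnt = false  [terminal]
7. n6.acc = "wv"  [terminal]
8. n7.lim = true  [terminal]
9. n4.sig = true  [h.cnt == false]
10. n4.live = 8  [B.env - 14]
11. n8.cnt = false  [terminal]
12. n3.ok = 2  [B.live - 6]
13. n3.tag = 15  [B.live * 2 - 1]
14. n9.hot = "nv"  [terminal]
15. n0.ok = 7  [S₁.tag + B.live - 12]
16. n0.tag = 11  [S₁.ok * 3 + 5]

7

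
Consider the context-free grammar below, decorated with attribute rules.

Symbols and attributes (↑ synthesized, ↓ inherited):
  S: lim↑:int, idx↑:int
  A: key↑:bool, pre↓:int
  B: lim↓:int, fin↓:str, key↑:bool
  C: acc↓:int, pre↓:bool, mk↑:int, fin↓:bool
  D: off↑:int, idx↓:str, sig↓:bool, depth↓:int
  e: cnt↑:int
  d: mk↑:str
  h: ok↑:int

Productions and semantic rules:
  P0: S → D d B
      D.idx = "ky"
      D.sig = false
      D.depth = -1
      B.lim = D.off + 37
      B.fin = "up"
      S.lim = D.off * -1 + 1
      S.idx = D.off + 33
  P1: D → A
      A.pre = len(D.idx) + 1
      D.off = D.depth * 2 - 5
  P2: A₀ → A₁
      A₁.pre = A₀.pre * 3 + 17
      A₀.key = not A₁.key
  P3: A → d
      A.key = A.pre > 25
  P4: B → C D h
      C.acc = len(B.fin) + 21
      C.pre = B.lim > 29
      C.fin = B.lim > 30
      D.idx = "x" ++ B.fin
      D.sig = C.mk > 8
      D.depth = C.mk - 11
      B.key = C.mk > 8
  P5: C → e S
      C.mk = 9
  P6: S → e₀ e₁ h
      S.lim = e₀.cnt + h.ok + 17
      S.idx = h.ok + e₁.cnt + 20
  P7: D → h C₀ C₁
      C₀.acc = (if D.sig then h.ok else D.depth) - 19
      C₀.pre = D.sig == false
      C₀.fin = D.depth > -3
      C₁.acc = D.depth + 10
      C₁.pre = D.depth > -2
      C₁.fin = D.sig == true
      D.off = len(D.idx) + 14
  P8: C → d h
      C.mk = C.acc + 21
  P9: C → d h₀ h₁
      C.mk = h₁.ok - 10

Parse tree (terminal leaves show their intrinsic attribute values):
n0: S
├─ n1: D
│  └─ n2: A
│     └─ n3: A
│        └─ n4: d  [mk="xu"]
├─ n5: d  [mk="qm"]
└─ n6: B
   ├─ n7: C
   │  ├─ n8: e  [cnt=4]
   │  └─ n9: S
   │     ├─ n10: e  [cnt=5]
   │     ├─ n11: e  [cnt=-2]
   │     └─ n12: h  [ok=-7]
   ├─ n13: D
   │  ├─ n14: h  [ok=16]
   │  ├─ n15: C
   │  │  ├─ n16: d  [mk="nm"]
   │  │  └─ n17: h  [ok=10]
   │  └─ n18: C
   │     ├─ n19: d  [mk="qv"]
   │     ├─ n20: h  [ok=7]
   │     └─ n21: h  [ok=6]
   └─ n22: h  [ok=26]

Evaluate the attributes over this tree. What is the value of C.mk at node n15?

18

1. n1.idx = "ky"  ["ky"]
2. n1.sig = false  [false]
3. n1.depth = -1  [-1]
4. n2.pre = 3  [len(D.idx) + 1]
5. n3.pre = 26  [A₀.pre * 3 + 17]
6. n4.mk = "xu"  [terminal]
7. n3.key = true  [A.pre > 25]
8. n2.key = false  [not A₁.key]
9. n1.off = -7  [D.depth * 2 - 5]
10. n5.mk = "qm"  [terminal]
11. n6.lim = 30  [D.off + 37]
12. n6.fin = "up"  ["up"]
13. n7.acc = 23  [len(B.fin) + 21]
14. n7.pre = true  [B.lim > 29]
15. n7.fin = false  [B.lim > 30]
16. n8.cnt = 4  [terminal]
17. n10.cnt = 5  [terminal]
18. n11.cnt = -2  [terminal]
19. n12.ok = -7  [terminal]
20. n9.lim = 15  [e₀.cnt + h.ok + 17]
21. n9.idx = 11  [h.ok + e₁.cnt + 20]
22. n7.mk = 9  [9]
23. n13.idx = "xup"  ["x" ++ B.fin]
24. n13.sig = true  [C.mk > 8]
25. n13.depth = -2  [C.mk - 11]
26. n14.ok = 16  [terminal]
27. n15.acc = -3  [(if D.sig then h.ok else D.depth) - 19]
28. n15.pre = false  [D.sig == false]
29. n15.fin = true  [D.depth > -3]
30. n16.mk = "nm"  [terminal]
31. n17.ok = 10  [terminal]
32. n15.mk = 18  [C.acc + 21]
33. n18.acc = 8  [D.depth + 10]
34. n18.pre = false  [D.depth > -2]
35. n18.fin = true  [D.sig == true]
36. n19.mk = "qv"  [terminal]
37. n20.ok = 7  [terminal]
38. n21.ok = 6  [terminal]
39. n18.mk = -4  [h₁.ok - 10]
40. n13.off = 17  [len(D.idx) + 14]
41. n22.ok = 26  [terminal]
42. n6.key = true  [C.mk > 8]
43. n0.lim = 8  [D.off * -1 + 1]
44. n0.idx = 26  [D.off + 33]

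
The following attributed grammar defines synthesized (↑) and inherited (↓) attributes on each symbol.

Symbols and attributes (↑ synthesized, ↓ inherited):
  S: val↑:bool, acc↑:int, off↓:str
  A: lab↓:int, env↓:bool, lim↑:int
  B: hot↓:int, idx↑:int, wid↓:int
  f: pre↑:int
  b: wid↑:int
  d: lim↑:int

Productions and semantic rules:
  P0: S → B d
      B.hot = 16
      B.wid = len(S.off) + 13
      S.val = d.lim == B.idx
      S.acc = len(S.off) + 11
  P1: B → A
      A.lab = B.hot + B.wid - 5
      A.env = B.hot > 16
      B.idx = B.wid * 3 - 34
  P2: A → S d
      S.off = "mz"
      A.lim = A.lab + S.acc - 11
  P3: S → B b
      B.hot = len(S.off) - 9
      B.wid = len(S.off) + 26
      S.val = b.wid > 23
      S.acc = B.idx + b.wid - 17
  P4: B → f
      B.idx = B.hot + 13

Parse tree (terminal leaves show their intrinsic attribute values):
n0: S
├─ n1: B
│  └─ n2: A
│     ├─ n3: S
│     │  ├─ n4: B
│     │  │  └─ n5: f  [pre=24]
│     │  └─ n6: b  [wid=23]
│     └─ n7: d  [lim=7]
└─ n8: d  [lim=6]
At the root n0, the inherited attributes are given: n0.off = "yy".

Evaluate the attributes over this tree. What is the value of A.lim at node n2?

1. n0.off = "yy"  [given at root]
2. n1.hot = 16  [16]
3. n1.wid = 15  [len(S.off) + 13]
4. n2.lab = 26  [B.hot + B.wid - 5]
5. n2.env = false  [B.hot > 16]
6. n3.off = "mz"  ["mz"]
7. n4.hot = -7  [len(S.off) - 9]
8. n4.wid = 28  [len(S.off) + 26]
9. n5.pre = 24  [terminal]
10. n4.idx = 6  [B.hot + 13]
11. n6.wid = 23  [terminal]
12. n3.val = false  [b.wid > 23]
13. n3.acc = 12  [B.idx + b.wid - 17]
14. n7.lim = 7  [terminal]
15. n2.lim = 27  [A.lab + S.acc - 11]
16. n1.idx = 11  [B.wid * 3 - 34]
17. n8.lim = 6  [terminal]
18. n0.val = false  [d.lim == B.idx]
19. n0.acc = 13  [len(S.off) + 11]

27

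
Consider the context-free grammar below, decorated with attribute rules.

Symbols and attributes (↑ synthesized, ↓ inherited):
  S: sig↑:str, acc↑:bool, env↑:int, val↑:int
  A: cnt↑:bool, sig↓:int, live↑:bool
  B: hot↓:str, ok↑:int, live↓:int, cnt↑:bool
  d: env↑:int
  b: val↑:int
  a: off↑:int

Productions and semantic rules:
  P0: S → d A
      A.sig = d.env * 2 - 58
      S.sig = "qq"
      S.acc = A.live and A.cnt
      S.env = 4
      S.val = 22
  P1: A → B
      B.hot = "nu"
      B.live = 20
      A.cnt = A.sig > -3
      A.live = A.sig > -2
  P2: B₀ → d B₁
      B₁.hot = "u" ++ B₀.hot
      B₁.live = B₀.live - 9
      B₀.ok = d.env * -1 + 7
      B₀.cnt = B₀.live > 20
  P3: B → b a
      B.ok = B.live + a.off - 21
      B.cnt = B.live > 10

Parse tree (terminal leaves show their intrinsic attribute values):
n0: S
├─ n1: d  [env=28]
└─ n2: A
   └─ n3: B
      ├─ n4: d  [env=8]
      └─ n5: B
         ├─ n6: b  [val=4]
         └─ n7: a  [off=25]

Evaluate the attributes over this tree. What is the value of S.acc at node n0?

1. n1.env = 28  [terminal]
2. n2.sig = -2  [d.env * 2 - 58]
3. n3.hot = "nu"  ["nu"]
4. n3.live = 20  [20]
5. n4.env = 8  [terminal]
6. n5.hot = "unu"  ["u" ++ B₀.hot]
7. n5.live = 11  [B₀.live - 9]
8. n6.val = 4  [terminal]
9. n7.off = 25  [terminal]
10. n5.ok = 15  [B.live + a.off - 21]
11. n5.cnt = true  [B.live > 10]
12. n3.ok = -1  [d.env * -1 + 7]
13. n3.cnt = false  [B₀.live > 20]
14. n2.cnt = true  [A.sig > -3]
15. n2.live = false  [A.sig > -2]
16. n0.sig = "qq"  ["qq"]
17. n0.acc = false  [A.live and A.cnt]
18. n0.env = 4  [4]
19. n0.val = 22  [22]

false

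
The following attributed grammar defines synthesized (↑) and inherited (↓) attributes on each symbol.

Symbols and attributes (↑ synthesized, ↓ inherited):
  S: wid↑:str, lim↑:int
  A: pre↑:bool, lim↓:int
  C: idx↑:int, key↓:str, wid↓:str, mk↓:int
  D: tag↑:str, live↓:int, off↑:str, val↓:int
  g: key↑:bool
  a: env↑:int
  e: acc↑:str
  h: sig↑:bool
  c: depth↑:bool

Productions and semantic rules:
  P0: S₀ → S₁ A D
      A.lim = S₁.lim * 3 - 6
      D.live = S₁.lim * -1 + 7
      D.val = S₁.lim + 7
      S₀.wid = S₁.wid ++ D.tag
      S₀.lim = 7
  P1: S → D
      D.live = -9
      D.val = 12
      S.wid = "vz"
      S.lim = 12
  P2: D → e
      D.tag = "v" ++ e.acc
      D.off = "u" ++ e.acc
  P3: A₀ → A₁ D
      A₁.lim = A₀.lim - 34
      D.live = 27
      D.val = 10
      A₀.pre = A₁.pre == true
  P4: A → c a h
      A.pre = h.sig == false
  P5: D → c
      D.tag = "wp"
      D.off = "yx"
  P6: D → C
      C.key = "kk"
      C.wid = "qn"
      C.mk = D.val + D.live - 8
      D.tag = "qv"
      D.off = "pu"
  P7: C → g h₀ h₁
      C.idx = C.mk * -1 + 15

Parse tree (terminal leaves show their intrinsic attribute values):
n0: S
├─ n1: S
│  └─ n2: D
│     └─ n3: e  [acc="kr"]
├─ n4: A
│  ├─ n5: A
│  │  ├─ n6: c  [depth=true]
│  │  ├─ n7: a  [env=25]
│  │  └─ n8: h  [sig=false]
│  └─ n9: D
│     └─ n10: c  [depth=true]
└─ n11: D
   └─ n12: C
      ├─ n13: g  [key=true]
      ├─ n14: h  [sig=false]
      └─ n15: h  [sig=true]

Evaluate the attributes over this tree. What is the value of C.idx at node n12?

9

1. n2.live = -9  [-9]
2. n2.val = 12  [12]
3. n3.acc = "kr"  [terminal]
4. n2.tag = "vkr"  ["v" ++ e.acc]
5. n2.off = "ukr"  ["u" ++ e.acc]
6. n1.wid = "vz"  ["vz"]
7. n1.lim = 12  [12]
8. n4.lim = 30  [S₁.lim * 3 - 6]
9. n5.lim = -4  [A₀.lim - 34]
10. n6.depth = true  [terminal]
11. n7.env = 25  [terminal]
12. n8.sig = false  [terminal]
13. n5.pre = true  [h.sig == false]
14. n9.live = 27  [27]
15. n9.val = 10  [10]
16. n10.depth = true  [terminal]
17. n9.tag = "wp"  ["wp"]
18. n9.off = "yx"  ["yx"]
19. n4.pre = true  [A₁.pre == true]
20. n11.live = -5  [S₁.lim * -1 + 7]
21. n11.val = 19  [S₁.lim + 7]
22. n12.key = "kk"  ["kk"]
23. n12.wid = "qn"  ["qn"]
24. n12.mk = 6  [D.val + D.live - 8]
25. n13.key = true  [terminal]
26. n14.sig = false  [terminal]
27. n15.sig = true  [terminal]
28. n12.idx = 9  [C.mk * -1 + 15]
29. n11.tag = "qv"  ["qv"]
30. n11.off = "pu"  ["pu"]
31. n0.wid = "vzqv"  [S₁.wid ++ D.tag]
32. n0.lim = 7  [7]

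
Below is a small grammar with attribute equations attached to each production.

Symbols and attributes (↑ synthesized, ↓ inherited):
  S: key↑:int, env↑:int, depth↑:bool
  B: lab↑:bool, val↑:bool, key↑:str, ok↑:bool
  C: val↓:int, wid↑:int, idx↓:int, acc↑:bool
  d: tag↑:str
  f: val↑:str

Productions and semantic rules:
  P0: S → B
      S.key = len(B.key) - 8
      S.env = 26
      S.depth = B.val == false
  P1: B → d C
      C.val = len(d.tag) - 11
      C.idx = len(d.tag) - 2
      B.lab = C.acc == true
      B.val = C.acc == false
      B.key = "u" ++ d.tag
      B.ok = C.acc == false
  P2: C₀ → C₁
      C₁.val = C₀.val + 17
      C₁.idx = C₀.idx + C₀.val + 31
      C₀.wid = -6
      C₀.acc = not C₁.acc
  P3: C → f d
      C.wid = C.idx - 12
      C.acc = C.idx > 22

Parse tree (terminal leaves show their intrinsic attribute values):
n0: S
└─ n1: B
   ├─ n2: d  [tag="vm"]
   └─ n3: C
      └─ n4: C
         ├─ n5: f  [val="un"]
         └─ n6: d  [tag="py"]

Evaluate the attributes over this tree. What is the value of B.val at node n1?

false

1. n2.tag = "vm"  [terminal]
2. n3.val = -9  [len(d.tag) - 11]
3. n3.idx = 0  [len(d.tag) - 2]
4. n4.val = 8  [C₀.val + 17]
5. n4.idx = 22  [C₀.idx + C₀.val + 31]
6. n5.val = "un"  [terminal]
7. n6.tag = "py"  [terminal]
8. n4.wid = 10  [C.idx - 12]
9. n4.acc = false  [C.idx > 22]
10. n3.wid = -6  [-6]
11. n3.acc = true  [not C₁.acc]
12. n1.lab = true  [C.acc == true]
13. n1.val = false  [C.acc == false]
14. n1.key = "uvm"  ["u" ++ d.tag]
15. n1.ok = false  [C.acc == false]
16. n0.key = -5  [len(B.key) - 8]
17. n0.env = 26  [26]
18. n0.depth = true  [B.val == false]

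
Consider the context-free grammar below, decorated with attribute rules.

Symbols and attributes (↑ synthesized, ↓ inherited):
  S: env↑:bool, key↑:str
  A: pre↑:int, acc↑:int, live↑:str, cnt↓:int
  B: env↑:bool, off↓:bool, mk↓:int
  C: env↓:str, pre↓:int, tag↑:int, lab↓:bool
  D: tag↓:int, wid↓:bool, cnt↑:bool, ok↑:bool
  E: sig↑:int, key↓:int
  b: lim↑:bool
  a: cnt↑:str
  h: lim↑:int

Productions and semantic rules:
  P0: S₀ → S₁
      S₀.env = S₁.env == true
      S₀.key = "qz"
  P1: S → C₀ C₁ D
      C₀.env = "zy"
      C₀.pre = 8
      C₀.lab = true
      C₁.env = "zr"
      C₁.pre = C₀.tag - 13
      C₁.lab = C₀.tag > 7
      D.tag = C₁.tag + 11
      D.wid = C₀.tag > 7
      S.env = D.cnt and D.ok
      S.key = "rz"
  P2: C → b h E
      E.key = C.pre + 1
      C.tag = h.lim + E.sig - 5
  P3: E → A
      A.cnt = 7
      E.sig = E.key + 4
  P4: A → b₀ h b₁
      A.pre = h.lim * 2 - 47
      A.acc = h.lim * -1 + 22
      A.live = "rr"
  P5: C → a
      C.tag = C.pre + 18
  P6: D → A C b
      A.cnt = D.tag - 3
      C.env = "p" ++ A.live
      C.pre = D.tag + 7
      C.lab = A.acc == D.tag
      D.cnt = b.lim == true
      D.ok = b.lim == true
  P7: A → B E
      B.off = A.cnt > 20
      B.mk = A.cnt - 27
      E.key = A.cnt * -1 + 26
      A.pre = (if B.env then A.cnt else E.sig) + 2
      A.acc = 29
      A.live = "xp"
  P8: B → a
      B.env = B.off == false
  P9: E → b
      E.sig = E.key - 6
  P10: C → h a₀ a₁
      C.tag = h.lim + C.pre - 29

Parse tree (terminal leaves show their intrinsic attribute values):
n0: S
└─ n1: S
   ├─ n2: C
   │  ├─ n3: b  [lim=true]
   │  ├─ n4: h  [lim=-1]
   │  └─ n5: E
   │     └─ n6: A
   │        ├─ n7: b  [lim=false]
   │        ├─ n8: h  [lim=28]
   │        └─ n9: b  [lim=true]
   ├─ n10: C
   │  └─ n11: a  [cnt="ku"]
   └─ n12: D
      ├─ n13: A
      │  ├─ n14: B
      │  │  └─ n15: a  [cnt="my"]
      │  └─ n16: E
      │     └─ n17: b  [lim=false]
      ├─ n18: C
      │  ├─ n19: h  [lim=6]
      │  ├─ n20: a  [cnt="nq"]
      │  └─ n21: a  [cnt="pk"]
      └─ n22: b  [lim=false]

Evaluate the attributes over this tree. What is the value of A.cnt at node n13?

1. n2.env = "zy"  ["zy"]
2. n2.pre = 8  [8]
3. n2.lab = true  [true]
4. n3.lim = true  [terminal]
5. n4.lim = -1  [terminal]
6. n5.key = 9  [C.pre + 1]
7. n6.cnt = 7  [7]
8. n7.lim = false  [terminal]
9. n8.lim = 28  [terminal]
10. n9.lim = true  [terminal]
11. n6.pre = 9  [h.lim * 2 - 47]
12. n6.acc = -6  [h.lim * -1 + 22]
13. n6.live = "rr"  ["rr"]
14. n5.sig = 13  [E.key + 4]
15. n2.tag = 7  [h.lim + E.sig - 5]
16. n10.env = "zr"  ["zr"]
17. n10.pre = -6  [C₀.tag - 13]
18. n10.lab = false  [C₀.tag > 7]
19. n11.cnt = "ku"  [terminal]
20. n10.tag = 12  [C.pre + 18]
21. n12.tag = 23  [C₁.tag + 11]
22. n12.wid = false  [C₀.tag > 7]
23. n13.cnt = 20  [D.tag - 3]
24. n14.off = false  [A.cnt > 20]
25. n14.mk = -7  [A.cnt - 27]
26. n15.cnt = "my"  [terminal]
27. n14.env = true  [B.off == false]
28. n16.key = 6  [A.cnt * -1 + 26]
29. n17.lim = false  [terminal]
30. n16.sig = 0  [E.key - 6]
31. n13.pre = 22  [(if B.env then A.cnt else E.sig) + 2]
32. n13.acc = 29  [29]
33. n13.live = "xp"  ["xp"]
34. n18.env = "pxp"  ["p" ++ A.live]
35. n18.pre = 30  [D.tag + 7]
36. n18.lab = false  [A.acc == D.tag]
37. n19.lim = 6  [terminal]
38. n20.cnt = "nq"  [terminal]
39. n21.cnt = "pk"  [terminal]
40. n18.tag = 7  [h.lim + C.pre - 29]
41. n22.lim = false  [terminal]
42. n12.cnt = false  [b.lim == true]
43. n12.ok = false  [b.lim == true]
44. n1.env = false  [D.cnt and D.ok]
45. n1.key = "rz"  ["rz"]
46. n0.env = false  [S₁.env == true]
47. n0.key = "qz"  ["qz"]

20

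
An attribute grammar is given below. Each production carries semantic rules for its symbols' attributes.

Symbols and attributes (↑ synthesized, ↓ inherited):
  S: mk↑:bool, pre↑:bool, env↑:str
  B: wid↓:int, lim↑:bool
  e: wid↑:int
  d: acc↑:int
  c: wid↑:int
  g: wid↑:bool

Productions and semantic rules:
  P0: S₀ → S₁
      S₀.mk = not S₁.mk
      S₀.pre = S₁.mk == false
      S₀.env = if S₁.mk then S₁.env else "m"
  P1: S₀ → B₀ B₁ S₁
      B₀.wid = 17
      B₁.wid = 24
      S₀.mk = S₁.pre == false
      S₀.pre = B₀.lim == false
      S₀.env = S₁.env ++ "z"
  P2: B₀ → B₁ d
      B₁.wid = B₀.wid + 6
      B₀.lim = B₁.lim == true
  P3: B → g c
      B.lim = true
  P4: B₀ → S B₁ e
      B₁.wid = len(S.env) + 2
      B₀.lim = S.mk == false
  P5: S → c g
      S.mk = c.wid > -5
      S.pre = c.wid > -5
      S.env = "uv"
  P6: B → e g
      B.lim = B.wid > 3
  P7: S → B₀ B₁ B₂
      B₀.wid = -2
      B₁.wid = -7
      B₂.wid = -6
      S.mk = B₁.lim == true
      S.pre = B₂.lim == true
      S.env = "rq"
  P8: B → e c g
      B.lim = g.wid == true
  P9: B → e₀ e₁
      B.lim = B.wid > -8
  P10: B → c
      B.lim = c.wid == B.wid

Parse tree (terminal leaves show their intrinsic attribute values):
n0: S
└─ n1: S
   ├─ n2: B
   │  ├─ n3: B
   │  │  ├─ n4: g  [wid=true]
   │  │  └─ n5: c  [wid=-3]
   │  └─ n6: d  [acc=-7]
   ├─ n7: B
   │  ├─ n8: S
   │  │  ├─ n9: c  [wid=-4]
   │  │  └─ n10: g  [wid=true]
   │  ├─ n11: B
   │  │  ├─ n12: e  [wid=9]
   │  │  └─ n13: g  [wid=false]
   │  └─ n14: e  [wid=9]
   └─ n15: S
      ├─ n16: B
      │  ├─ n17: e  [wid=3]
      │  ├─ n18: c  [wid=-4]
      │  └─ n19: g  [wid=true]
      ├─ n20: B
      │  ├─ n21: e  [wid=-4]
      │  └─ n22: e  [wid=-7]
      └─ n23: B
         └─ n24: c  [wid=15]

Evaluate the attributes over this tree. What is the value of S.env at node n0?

"rqz"

1. n2.wid = 17  [17]
2. n3.wid = 23  [B₀.wid + 6]
3. n4.wid = true  [terminal]
4. n5.wid = -3  [terminal]
5. n3.lim = true  [true]
6. n6.acc = -7  [terminal]
7. n2.lim = true  [B₁.lim == true]
8. n7.wid = 24  [24]
9. n9.wid = -4  [terminal]
10. n10.wid = true  [terminal]
11. n8.mk = true  [c.wid > -5]
12. n8.pre = true  [c.wid > -5]
13. n8.env = "uv"  ["uv"]
14. n11.wid = 4  [len(S.env) + 2]
15. n12.wid = 9  [terminal]
16. n13.wid = false  [terminal]
17. n11.lim = true  [B.wid > 3]
18. n14.wid = 9  [terminal]
19. n7.lim = false  [S.mk == false]
20. n16.wid = -2  [-2]
21. n17.wid = 3  [terminal]
22. n18.wid = -4  [terminal]
23. n19.wid = true  [terminal]
24. n16.lim = true  [g.wid == true]
25. n20.wid = -7  [-7]
26. n21.wid = -4  [terminal]
27. n22.wid = -7  [terminal]
28. n20.lim = true  [B.wid > -8]
29. n23.wid = -6  [-6]
30. n24.wid = 15  [terminal]
31. n23.lim = false  [c.wid == B.wid]
32. n15.mk = true  [B₁.lim == true]
33. n15.pre = false  [B₂.lim == true]
34. n15.env = "rq"  ["rq"]
35. n1.mk = true  [S₁.pre == false]
36. n1.pre = false  [B₀.lim == false]
37. n1.env = "rqz"  [S₁.env ++ "z"]
38. n0.mk = false  [not S₁.mk]
39. n0.pre = false  [S₁.mk == false]
40. n0.env = "rqz"  [if S₁.mk then S₁.env else "m"]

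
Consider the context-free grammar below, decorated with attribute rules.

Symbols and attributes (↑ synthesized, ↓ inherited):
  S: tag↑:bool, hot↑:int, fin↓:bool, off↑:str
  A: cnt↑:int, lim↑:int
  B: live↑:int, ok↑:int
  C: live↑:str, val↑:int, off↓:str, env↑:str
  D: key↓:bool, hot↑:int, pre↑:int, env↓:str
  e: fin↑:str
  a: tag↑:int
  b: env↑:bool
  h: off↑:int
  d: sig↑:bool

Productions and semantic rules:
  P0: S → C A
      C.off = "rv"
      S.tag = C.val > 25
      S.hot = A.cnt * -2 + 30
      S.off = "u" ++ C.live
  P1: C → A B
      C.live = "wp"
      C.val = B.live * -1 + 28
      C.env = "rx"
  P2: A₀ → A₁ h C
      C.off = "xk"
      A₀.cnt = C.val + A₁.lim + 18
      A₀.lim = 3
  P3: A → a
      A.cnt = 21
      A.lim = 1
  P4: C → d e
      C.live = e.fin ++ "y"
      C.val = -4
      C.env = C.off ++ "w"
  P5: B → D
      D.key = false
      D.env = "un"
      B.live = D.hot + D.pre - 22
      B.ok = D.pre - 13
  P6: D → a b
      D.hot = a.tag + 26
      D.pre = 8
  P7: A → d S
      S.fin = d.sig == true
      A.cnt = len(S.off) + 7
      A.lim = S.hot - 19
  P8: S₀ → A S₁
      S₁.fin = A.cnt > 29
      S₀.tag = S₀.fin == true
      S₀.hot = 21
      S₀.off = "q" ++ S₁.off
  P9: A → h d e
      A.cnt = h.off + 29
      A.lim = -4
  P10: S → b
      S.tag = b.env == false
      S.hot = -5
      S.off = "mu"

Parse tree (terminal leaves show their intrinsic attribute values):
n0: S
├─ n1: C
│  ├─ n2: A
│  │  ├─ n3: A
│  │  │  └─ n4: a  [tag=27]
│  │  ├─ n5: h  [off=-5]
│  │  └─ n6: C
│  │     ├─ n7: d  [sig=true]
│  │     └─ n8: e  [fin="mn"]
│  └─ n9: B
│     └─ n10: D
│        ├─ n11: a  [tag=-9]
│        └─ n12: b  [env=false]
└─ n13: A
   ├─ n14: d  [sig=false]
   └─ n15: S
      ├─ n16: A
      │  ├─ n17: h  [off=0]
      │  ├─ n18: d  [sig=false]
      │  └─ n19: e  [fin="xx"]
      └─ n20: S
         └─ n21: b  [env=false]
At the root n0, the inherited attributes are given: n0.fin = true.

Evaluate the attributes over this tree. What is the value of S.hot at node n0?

10

1. n0.fin = true  [given at root]
2. n1.off = "rv"  ["rv"]
3. n4.tag = 27  [terminal]
4. n3.cnt = 21  [21]
5. n3.lim = 1  [1]
6. n5.off = -5  [terminal]
7. n6.off = "xk"  ["xk"]
8. n7.sig = true  [terminal]
9. n8.fin = "mn"  [terminal]
10. n6.live = "mny"  [e.fin ++ "y"]
11. n6.val = -4  [-4]
12. n6.env = "xkw"  [C.off ++ "w"]
13. n2.cnt = 15  [C.val + A₁.lim + 18]
14. n2.lim = 3  [3]
15. n10.key = false  [false]
16. n10.env = "un"  ["un"]
17. n11.tag = -9  [terminal]
18. n12.env = false  [terminal]
19. n10.hot = 17  [a.tag + 26]
20. n10.pre = 8  [8]
21. n9.live = 3  [D.hot + D.pre - 22]
22. n9.ok = -5  [D.pre - 13]
23. n1.live = "wp"  ["wp"]
24. n1.val = 25  [B.live * -1 + 28]
25. n1.env = "rx"  ["rx"]
26. n14.sig = false  [terminal]
27. n15.fin = false  [d.sig == true]
28. n17.off = 0  [terminal]
29. n18.sig = false  [terminal]
30. n19.fin = "xx"  [terminal]
31. n16.cnt = 29  [h.off + 29]
32. n16.lim = -4  [-4]
33. n20.fin = false  [A.cnt > 29]
34. n21.env = false  [terminal]
35. n20.tag = true  [b.env == false]
36. n20.hot = -5  [-5]
37. n20.off = "mu"  ["mu"]
38. n15.tag = false  [S₀.fin == true]
39. n15.hot = 21  [21]
40. n15.off = "qmu"  ["q" ++ S₁.off]
41. n13.cnt = 10  [len(S.off) + 7]
42. n13.lim = 2  [S.hot - 19]
43. n0.tag = false  [C.val > 25]
44. n0.hot = 10  [A.cnt * -2 + 30]
45. n0.off = "uwp"  ["u" ++ C.live]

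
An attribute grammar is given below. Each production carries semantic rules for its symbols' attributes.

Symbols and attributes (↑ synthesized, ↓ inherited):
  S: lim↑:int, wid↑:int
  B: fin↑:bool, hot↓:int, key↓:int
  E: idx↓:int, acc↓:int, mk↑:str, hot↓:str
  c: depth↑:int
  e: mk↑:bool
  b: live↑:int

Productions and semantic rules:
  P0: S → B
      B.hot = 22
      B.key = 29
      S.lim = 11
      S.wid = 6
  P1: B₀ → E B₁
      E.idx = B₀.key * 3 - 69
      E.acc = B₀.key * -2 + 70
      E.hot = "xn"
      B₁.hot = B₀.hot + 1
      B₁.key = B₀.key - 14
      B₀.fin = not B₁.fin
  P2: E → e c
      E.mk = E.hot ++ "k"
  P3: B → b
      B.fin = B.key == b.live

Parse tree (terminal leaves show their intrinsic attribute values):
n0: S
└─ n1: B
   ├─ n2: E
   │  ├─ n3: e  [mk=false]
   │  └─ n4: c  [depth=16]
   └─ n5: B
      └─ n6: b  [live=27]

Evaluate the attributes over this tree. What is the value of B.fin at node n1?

true

1. n1.hot = 22  [22]
2. n1.key = 29  [29]
3. n2.idx = 18  [B₀.key * 3 - 69]
4. n2.acc = 12  [B₀.key * -2 + 70]
5. n2.hot = "xn"  ["xn"]
6. n3.mk = false  [terminal]
7. n4.depth = 16  [terminal]
8. n2.mk = "xnk"  [E.hot ++ "k"]
9. n5.hot = 23  [B₀.hot + 1]
10. n5.key = 15  [B₀.key - 14]
11. n6.live = 27  [terminal]
12. n5.fin = false  [B.key == b.live]
13. n1.fin = true  [not B₁.fin]
14. n0.lim = 11  [11]
15. n0.wid = 6  [6]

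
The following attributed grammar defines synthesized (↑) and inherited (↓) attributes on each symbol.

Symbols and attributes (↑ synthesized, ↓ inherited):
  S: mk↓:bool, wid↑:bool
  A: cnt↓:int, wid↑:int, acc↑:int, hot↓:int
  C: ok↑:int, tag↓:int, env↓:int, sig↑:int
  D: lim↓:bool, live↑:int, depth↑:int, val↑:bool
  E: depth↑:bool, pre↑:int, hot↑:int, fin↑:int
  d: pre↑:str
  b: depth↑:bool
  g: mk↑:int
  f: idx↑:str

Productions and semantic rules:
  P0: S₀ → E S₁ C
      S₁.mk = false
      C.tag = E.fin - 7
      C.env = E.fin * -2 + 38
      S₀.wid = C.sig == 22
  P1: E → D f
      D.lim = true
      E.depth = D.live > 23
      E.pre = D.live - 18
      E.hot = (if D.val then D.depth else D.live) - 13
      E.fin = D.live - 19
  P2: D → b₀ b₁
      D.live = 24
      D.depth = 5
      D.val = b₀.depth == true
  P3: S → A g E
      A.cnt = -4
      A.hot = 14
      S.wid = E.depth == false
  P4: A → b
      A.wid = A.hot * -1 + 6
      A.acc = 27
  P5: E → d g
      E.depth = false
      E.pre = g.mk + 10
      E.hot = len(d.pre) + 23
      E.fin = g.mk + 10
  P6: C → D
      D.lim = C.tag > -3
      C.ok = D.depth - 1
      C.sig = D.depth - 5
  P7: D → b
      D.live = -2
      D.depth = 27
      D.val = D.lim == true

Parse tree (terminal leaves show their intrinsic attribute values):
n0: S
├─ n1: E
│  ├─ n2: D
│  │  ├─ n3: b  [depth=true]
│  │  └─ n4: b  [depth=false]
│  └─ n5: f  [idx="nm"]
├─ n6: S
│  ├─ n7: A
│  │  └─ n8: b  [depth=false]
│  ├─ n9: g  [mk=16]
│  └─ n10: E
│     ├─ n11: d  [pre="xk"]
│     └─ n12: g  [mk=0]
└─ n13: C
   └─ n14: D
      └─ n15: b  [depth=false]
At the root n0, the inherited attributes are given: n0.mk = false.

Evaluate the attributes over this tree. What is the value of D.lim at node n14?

1. n0.mk = false  [given at root]
2. n2.lim = true  [true]
3. n3.depth = true  [terminal]
4. n4.depth = false  [terminal]
5. n2.live = 24  [24]
6. n2.depth = 5  [5]
7. n2.val = true  [b₀.depth == true]
8. n5.idx = "nm"  [terminal]
9. n1.depth = true  [D.live > 23]
10. n1.pre = 6  [D.live - 18]
11. n1.hot = -8  [(if D.val then D.depth else D.live) - 13]
12. n1.fin = 5  [D.live - 19]
13. n6.mk = false  [false]
14. n7.cnt = -4  [-4]
15. n7.hot = 14  [14]
16. n8.depth = false  [terminal]
17. n7.wid = -8  [A.hot * -1 + 6]
18. n7.acc = 27  [27]
19. n9.mk = 16  [terminal]
20. n11.pre = "xk"  [terminal]
21. n12.mk = 0  [terminal]
22. n10.depth = false  [false]
23. n10.pre = 10  [g.mk + 10]
24. n10.hot = 25  [len(d.pre) + 23]
25. n10.fin = 10  [g.mk + 10]
26. n6.wid = true  [E.depth == false]
27. n13.tag = -2  [E.fin - 7]
28. n13.env = 28  [E.fin * -2 + 38]
29. n14.lim = true  [C.tag > -3]
30. n15.depth = false  [terminal]
31. n14.live = -2  [-2]
32. n14.depth = 27  [27]
33. n14.val = true  [D.lim == true]
34. n13.ok = 26  [D.depth - 1]
35. n13.sig = 22  [D.depth - 5]
36. n0.wid = true  [C.sig == 22]

true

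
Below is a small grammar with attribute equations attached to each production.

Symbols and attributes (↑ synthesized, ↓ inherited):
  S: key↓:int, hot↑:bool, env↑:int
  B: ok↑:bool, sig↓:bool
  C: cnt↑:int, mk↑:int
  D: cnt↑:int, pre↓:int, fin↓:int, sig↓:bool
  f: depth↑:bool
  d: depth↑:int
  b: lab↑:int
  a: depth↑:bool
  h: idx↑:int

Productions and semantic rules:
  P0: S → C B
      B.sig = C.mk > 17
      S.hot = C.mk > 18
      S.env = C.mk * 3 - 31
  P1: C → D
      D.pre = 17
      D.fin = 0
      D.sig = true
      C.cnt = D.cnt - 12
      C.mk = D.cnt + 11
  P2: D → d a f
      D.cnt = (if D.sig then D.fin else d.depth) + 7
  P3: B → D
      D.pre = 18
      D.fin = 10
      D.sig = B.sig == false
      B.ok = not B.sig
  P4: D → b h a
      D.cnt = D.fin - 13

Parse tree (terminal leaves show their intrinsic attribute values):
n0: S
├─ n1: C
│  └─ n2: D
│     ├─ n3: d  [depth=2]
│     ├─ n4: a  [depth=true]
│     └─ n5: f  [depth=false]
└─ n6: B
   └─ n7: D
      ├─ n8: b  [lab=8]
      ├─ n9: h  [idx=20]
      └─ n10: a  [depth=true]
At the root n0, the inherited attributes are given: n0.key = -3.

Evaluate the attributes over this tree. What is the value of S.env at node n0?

1. n0.key = -3  [given at root]
2. n2.pre = 17  [17]
3. n2.fin = 0  [0]
4. n2.sig = true  [true]
5. n3.depth = 2  [terminal]
6. n4.depth = true  [terminal]
7. n5.depth = false  [terminal]
8. n2.cnt = 7  [(if D.sig then D.fin else d.depth) + 7]
9. n1.cnt = -5  [D.cnt - 12]
10. n1.mk = 18  [D.cnt + 11]
11. n6.sig = true  [C.mk > 17]
12. n7.pre = 18  [18]
13. n7.fin = 10  [10]
14. n7.sig = false  [B.sig == false]
15. n8.lab = 8  [terminal]
16. n9.idx = 20  [terminal]
17. n10.depth = true  [terminal]
18. n7.cnt = -3  [D.fin - 13]
19. n6.ok = false  [not B.sig]
20. n0.hot = false  [C.mk > 18]
21. n0.env = 23  [C.mk * 3 - 31]

23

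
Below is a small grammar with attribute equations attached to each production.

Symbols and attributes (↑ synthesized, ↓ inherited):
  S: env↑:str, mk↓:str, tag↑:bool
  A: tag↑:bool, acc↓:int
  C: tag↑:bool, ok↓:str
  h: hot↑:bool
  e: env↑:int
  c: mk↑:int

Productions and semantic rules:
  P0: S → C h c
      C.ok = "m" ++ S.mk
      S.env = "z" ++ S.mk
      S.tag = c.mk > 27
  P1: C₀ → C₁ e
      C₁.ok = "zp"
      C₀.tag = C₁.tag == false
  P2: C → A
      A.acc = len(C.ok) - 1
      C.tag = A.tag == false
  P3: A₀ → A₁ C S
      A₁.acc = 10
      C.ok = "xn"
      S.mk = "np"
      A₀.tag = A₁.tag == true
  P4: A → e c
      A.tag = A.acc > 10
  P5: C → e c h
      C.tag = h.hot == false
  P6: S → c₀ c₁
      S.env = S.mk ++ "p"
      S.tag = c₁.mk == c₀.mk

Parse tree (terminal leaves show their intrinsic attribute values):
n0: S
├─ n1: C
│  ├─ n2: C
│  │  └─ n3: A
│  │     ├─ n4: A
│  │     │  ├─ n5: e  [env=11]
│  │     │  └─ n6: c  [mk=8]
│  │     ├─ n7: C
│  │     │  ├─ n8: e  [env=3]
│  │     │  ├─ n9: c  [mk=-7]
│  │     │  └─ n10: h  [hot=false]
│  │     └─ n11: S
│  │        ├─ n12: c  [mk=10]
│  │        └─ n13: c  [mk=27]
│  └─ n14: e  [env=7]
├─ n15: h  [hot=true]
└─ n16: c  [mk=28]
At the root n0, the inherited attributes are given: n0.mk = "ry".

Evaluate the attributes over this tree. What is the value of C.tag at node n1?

false

1. n0.mk = "ry"  [given at root]
2. n1.ok = "mry"  ["m" ++ S.mk]
3. n2.ok = "zp"  ["zp"]
4. n3.acc = 1  [len(C.ok) - 1]
5. n4.acc = 10  [10]
6. n5.env = 11  [terminal]
7. n6.mk = 8  [terminal]
8. n4.tag = false  [A.acc > 10]
9. n7.ok = "xn"  ["xn"]
10. n8.env = 3  [terminal]
11. n9.mk = -7  [terminal]
12. n10.hot = false  [terminal]
13. n7.tag = true  [h.hot == false]
14. n11.mk = "np"  ["np"]
15. n12.mk = 10  [terminal]
16. n13.mk = 27  [terminal]
17. n11.env = "npp"  [S.mk ++ "p"]
18. n11.tag = false  [c₁.mk == c₀.mk]
19. n3.tag = false  [A₁.tag == true]
20. n2.tag = true  [A.tag == false]
21. n14.env = 7  [terminal]
22. n1.tag = false  [C₁.tag == false]
23. n15.hot = true  [terminal]
24. n16.mk = 28  [terminal]
25. n0.env = "zry"  ["z" ++ S.mk]
26. n0.tag = true  [c.mk > 27]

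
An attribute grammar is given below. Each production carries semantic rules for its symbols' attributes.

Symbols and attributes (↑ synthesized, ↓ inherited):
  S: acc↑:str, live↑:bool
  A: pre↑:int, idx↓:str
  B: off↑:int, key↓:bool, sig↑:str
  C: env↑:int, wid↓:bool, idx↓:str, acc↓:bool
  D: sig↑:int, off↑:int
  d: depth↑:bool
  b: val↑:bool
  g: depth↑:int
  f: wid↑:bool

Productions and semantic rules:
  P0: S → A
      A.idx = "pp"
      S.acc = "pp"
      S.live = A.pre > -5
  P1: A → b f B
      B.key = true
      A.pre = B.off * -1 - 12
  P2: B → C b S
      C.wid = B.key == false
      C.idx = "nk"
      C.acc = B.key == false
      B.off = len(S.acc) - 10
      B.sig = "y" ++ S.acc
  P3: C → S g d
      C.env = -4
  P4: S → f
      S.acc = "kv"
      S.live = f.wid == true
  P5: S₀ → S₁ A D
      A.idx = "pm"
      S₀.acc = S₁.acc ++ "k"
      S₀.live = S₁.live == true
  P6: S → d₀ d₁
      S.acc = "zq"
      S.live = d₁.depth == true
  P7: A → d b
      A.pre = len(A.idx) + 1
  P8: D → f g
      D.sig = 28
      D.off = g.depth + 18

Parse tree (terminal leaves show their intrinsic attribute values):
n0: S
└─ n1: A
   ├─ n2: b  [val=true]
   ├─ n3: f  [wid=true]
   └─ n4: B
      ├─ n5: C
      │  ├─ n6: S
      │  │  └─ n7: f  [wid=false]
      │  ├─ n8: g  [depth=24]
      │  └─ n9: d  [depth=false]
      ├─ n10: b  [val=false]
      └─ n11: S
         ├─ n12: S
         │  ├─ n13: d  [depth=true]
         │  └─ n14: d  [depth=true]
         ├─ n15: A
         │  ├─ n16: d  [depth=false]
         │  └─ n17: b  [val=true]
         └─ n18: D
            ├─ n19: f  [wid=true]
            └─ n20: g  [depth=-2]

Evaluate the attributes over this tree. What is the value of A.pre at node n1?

-5

1. n1.idx = "pp"  ["pp"]
2. n2.val = true  [terminal]
3. n3.wid = true  [terminal]
4. n4.key = true  [true]
5. n5.wid = false  [B.key == false]
6. n5.idx = "nk"  ["nk"]
7. n5.acc = false  [B.key == false]
8. n7.wid = false  [terminal]
9. n6.acc = "kv"  ["kv"]
10. n6.live = false  [f.wid == true]
11. n8.depth = 24  [terminal]
12. n9.depth = false  [terminal]
13. n5.env = -4  [-4]
14. n10.val = false  [terminal]
15. n13.depth = true  [terminal]
16. n14.depth = true  [terminal]
17. n12.acc = "zq"  ["zq"]
18. n12.live = true  [d₁.depth == true]
19. n15.idx = "pm"  ["pm"]
20. n16.depth = false  [terminal]
21. n17.val = true  [terminal]
22. n15.pre = 3  [len(A.idx) + 1]
23. n19.wid = true  [terminal]
24. n20.depth = -2  [terminal]
25. n18.sig = 28  [28]
26. n18.off = 16  [g.depth + 18]
27. n11.acc = "zqk"  [S₁.acc ++ "k"]
28. n11.live = true  [S₁.live == true]
29. n4.off = -7  [len(S.acc) - 10]
30. n4.sig = "yzqk"  ["y" ++ S.acc]
31. n1.pre = -5  [B.off * -1 - 12]
32. n0.acc = "pp"  ["pp"]
33. n0.live = false  [A.pre > -5]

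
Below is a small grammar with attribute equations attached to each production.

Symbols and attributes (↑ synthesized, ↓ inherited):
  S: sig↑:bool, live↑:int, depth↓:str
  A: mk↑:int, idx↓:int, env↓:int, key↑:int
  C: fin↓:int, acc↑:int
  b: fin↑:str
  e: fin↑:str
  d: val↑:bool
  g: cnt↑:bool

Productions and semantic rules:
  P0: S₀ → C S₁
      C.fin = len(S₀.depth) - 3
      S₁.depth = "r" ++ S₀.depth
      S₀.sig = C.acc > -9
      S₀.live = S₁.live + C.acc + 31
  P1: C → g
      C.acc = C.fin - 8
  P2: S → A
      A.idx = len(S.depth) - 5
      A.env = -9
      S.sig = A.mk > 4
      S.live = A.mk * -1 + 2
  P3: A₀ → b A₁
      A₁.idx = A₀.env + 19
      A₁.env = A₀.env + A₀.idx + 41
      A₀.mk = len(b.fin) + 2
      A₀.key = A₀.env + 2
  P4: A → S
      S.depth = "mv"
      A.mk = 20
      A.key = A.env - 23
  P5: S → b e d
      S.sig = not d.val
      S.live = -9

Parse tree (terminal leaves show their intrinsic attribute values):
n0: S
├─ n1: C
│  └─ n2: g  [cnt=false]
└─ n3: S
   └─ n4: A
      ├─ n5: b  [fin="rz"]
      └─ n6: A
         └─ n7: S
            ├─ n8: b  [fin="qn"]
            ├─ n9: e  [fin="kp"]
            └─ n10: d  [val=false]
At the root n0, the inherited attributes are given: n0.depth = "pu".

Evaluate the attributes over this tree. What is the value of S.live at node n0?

1. n0.depth = "pu"  [given at root]
2. n1.fin = -1  [len(S₀.depth) - 3]
3. n2.cnt = false  [terminal]
4. n1.acc = -9  [C.fin - 8]
5. n3.depth = "rpu"  ["r" ++ S₀.depth]
6. n4.idx = -2  [len(S.depth) - 5]
7. n4.env = -9  [-9]
8. n5.fin = "rz"  [terminal]
9. n6.idx = 10  [A₀.env + 19]
10. n6.env = 30  [A₀.env + A₀.idx + 41]
11. n7.depth = "mv"  ["mv"]
12. n8.fin = "qn"  [terminal]
13. n9.fin = "kp"  [terminal]
14. n10.val = false  [terminal]
15. n7.sig = true  [not d.val]
16. n7.live = -9  [-9]
17. n6.mk = 20  [20]
18. n6.key = 7  [A.env - 23]
19. n4.mk = 4  [len(b.fin) + 2]
20. n4.key = -7  [A₀.env + 2]
21. n3.sig = false  [A.mk > 4]
22. n3.live = -2  [A.mk * -1 + 2]
23. n0.sig = false  [C.acc > -9]
24. n0.live = 20  [S₁.live + C.acc + 31]

20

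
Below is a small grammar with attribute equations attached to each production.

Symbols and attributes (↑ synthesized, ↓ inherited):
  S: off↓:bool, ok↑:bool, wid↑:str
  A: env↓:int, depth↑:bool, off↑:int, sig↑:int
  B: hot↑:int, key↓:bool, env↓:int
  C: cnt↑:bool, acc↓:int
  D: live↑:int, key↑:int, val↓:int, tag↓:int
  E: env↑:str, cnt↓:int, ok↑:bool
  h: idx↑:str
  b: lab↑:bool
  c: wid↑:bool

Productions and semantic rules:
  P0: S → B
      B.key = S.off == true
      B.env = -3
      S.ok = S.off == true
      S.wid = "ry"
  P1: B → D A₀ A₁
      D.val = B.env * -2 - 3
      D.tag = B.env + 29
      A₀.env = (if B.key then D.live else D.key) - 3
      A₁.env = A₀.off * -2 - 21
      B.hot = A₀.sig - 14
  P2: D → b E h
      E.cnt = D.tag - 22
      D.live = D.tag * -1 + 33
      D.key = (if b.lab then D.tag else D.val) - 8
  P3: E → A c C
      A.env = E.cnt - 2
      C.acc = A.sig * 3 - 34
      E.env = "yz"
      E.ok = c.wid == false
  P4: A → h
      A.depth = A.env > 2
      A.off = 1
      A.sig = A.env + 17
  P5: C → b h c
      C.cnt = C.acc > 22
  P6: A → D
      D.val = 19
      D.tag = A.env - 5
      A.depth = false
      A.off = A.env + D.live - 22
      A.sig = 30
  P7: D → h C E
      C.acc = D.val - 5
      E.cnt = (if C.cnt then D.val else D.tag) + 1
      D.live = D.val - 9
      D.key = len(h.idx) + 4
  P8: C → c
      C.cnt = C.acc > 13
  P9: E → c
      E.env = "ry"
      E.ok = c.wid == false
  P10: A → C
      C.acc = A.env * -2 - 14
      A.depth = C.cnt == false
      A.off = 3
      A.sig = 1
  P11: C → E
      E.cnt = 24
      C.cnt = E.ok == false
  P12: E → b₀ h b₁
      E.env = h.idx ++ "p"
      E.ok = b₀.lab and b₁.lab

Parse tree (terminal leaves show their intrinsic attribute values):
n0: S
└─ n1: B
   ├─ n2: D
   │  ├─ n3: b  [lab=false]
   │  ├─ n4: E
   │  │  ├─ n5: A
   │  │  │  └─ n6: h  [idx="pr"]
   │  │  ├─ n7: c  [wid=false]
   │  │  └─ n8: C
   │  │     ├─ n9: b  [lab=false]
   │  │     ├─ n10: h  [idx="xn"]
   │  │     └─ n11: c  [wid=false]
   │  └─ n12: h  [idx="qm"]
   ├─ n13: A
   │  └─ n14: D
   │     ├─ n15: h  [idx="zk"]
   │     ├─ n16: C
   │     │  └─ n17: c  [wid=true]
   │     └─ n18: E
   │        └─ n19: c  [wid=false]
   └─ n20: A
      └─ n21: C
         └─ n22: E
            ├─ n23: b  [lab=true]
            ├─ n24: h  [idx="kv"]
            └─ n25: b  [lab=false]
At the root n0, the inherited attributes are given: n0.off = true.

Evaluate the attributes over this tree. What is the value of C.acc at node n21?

1. n0.off = true  [given at root]
2. n1.key = true  [S.off == true]
3. n1.env = -3  [-3]
4. n2.val = 3  [B.env * -2 - 3]
5. n2.tag = 26  [B.env + 29]
6. n3.lab = false  [terminal]
7. n4.cnt = 4  [D.tag - 22]
8. n5.env = 2  [E.cnt - 2]
9. n6.idx = "pr"  [terminal]
10. n5.depth = false  [A.env > 2]
11. n5.off = 1  [1]
12. n5.sig = 19  [A.env + 17]
13. n7.wid = false  [terminal]
14. n8.acc = 23  [A.sig * 3 - 34]
15. n9.lab = false  [terminal]
16. n10.idx = "xn"  [terminal]
17. n11.wid = false  [terminal]
18. n8.cnt = true  [C.acc > 22]
19. n4.env = "yz"  ["yz"]
20. n4.ok = true  [c.wid == false]
21. n12.idx = "qm"  [terminal]
22. n2.live = 7  [D.tag * -1 + 33]
23. n2.key = -5  [(if b.lab then D.tag else D.val) - 8]
24. n13.env = 4  [(if B.key then D.live else D.key) - 3]
25. n14.val = 19  [19]
26. n14.tag = -1  [A.env - 5]
27. n15.idx = "zk"  [terminal]
28. n16.acc = 14  [D.val - 5]
29. n17.wid = true  [terminal]
30. n16.cnt = true  [C.acc > 13]
31. n18.cnt = 20  [(if C.cnt then D.val else D.tag) + 1]
32. n19.wid = false  [terminal]
33. n18.env = "ry"  ["ry"]
34. n18.ok = true  [c.wid == false]
35. n14.live = 10  [D.val - 9]
36. n14.key = 6  [len(h.idx) + 4]
37. n13.depth = false  [false]
38. n13.off = -8  [A.env + D.live - 22]
39. n13.sig = 30  [30]
40. n20.env = -5  [A₀.off * -2 - 21]
41. n21.acc = -4  [A.env * -2 - 14]
42. n22.cnt = 24  [24]
43. n23.lab = true  [terminal]
44. n24.idx = "kv"  [terminal]
45. n25.lab = false  [terminal]
46. n22.env = "kvp"  [h.idx ++ "p"]
47. n22.ok = false  [b₀.lab and b₁.lab]
48. n21.cnt = true  [E.ok == false]
49. n20.depth = false  [C.cnt == false]
50. n20.off = 3  [3]
51. n20.sig = 1  [1]
52. n1.hot = 16  [A₀.sig - 14]
53. n0.ok = true  [S.off == true]
54. n0.wid = "ry"  ["ry"]

-4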